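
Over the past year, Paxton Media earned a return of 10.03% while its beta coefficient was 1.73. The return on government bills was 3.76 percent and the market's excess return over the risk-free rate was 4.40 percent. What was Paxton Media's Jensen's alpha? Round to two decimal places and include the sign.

CAPM benchmark = R_f + β(R_m − R_f) = 3.76% + 1.73 × 4.40% = 11.3720%
α = actual − benchmark = 10.03% − 11.3720% = -1.34%

-1.34%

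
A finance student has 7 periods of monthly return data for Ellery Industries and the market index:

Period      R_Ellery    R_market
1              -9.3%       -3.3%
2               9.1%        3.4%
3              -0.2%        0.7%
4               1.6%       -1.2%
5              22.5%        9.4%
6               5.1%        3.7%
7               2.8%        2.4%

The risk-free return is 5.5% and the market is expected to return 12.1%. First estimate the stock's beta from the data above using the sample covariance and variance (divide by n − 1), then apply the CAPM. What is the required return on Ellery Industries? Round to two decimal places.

20.64%

Mean R_i = (-9.3 + 9.1 − 0.2 + 1.6 + 22.5 + 5.1 + 2.8) / 7 = 4.5143%
Mean R_m = (-3.3 + 3.4 + 0.7 − 1.2 + 9.4 + 3.7 + 2.4) / 7 = 2.1571%
Σ(R_i − R̄_i)(R_m − R̄_m) = 228.4943  ⇒  Cov = 228.4943 / 6 = 38.0824
Σ(R_m − R̄_m)² = 99.6171  ⇒  Var(R_m) = 99.6171 / 6 = 16.6029
β = Cov / Var(R_m) = 38.0824 / 16.6029 = 2.2937
MRP = 12.1% − 5.5% = 6.60%
E(R) = R_f + β × MRP = 5.5% + 2.2937 × 6.6% = 20.64%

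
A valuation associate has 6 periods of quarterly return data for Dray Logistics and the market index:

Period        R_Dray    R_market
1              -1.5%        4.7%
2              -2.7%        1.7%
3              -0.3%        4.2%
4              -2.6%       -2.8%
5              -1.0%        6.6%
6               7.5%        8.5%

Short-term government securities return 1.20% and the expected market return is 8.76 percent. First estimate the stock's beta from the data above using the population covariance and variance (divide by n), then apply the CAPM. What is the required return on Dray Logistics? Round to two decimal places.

Mean R_i = (-1.5 − 2.7 − 0.3 − 2.6 − 1.0 + 7.5) / 6 = -0.1000%
Mean R_m = (4.7 + 1.7 + 4.2 − 2.8 + 6.6 + 8.5) / 6 = 3.8167%
Σ(R_i − R̄_i)(R_m − R̄_m) = 53.8200  ⇒  Cov = 53.8200 / 6 = 8.9700
Σ(R_m − R̄_m)² = 78.8683  ⇒  Var(R_m) = 78.8683 / 6 = 13.1447
β = Cov / Var(R_m) = 8.9700 / 13.1447 = 0.6824
MRP = 8.76% − 1.20% = 7.56%
E(R) = R_f + β × MRP = 1.20% + 0.6824 × 7.56% = 6.36%

6.36%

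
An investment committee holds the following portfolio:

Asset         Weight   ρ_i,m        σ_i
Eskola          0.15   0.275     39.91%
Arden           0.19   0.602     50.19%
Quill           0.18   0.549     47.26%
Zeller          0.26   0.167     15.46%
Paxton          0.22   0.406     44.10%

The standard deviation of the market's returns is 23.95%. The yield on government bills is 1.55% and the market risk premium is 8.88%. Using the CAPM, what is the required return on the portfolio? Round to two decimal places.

7.73%

β_Eskola = 0.275 × 39.91% / 23.95% = 0.4583
β_Arden = 0.602 × 50.19% / 23.95% = 1.2616
β_Quill = 0.549 × 47.26% / 23.95% = 1.0833
β_Zeller = 0.167 × 15.46% / 23.95% = 0.1078
β_Paxton = 0.406 × 44.10% / 23.95% = 0.7476
β_P = Σ w_i β_i = 0.15×0.4583 + 0.19×1.2616 + 0.18×1.0833 + 0.26×0.1078 + 0.22×0.7476 = 0.6959
E(R_P) = R_f + β_P × MRP = 1.55% + 0.6959 × 8.88% = 7.73%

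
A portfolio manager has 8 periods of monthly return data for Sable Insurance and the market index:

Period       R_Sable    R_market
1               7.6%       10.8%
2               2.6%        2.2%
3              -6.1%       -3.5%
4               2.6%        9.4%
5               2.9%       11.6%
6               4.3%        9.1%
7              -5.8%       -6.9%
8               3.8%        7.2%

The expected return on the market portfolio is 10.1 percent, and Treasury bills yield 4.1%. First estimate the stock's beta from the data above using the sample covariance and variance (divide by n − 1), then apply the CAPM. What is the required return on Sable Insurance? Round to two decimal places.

7.88%

Mean R_i = (7.6 + 2.6 − 6.1 + 2.6 + 2.9 + 4.3 − 5.8 + 3.8) / 8 = 1.4875%
Mean R_m = (10.8 + 2.2 − 3.5 + 9.4 + 11.6 + 9.1 − 6.9 + 7.2) / 8 = 4.9875%
Σ(R_i − R̄_i)(R_m − R̄_m) = 214.3888  ⇒  Cov = 214.3888 / 7 = 30.6270
Σ(R_m − R̄_m)² = 339.9088  ⇒  Var(R_m) = 339.9088 / 7 = 48.5584
β = Cov / Var(R_m) = 30.6270 / 48.5584 = 0.6307
MRP = 10.1% − 4.1% = 6.00%
E(R) = R_f + β × MRP = 4.1% + 0.6307 × 6.0% = 7.88%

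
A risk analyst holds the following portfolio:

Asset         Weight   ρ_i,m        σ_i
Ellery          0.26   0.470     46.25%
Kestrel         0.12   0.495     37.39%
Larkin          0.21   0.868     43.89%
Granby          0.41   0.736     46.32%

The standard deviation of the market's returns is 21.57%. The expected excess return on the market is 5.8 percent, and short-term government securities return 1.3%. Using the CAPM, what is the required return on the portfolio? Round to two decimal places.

9.33%

β_Ellery = 0.470 × 46.25% / 21.57% = 1.0078
β_Kestrel = 0.495 × 37.39% / 21.57% = 0.8580
β_Larkin = 0.868 × 43.89% / 21.57% = 1.7662
β_Granby = 0.736 × 46.32% / 21.57% = 1.5805
β_P = Σ w_i β_i = 0.26×1.0078 + 0.12×0.8580 + 0.21×1.7662 + 0.41×1.5805 = 1.3839
E(R_P) = R_f + β_P × MRP = 1.3% + 1.3839 × 5.8% = 9.33%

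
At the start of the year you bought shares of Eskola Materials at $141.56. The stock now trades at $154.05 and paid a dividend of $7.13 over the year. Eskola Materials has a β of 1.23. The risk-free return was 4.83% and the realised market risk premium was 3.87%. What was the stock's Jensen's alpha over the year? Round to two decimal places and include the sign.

Realised HPR = (P1 + D1 − P0) / P0 = (154.05 + 7.13 − 141.56) / 141.56 = 19.62 / 141.56 = 13.8598%
CAPM required = R_f + β·MRP = 4.83% + 1.23 × 3.87% = 9.5901%
α = realised − required = 13.8598% − 9.5901% = +4.27%

+4.27%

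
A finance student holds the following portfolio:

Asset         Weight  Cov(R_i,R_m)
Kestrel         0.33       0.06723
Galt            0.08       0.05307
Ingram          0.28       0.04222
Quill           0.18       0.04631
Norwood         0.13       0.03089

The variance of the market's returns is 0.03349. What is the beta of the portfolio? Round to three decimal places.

1.511

β_Kestrel = 0.06723 / 0.03349 = 2.0075
β_Galt = 0.05307 / 0.03349 = 1.5847
β_Ingram = 0.04222 / 0.03349 = 1.2607
β_Quill = 0.04631 / 0.03349 = 1.3828
β_Norwood = 0.03089 / 0.03349 = 0.9224
β_P = Σ w_i β_i = 0.33×2.0075 + 0.08×1.5847 + 0.28×1.2607 + 0.18×1.3828 + 0.13×0.9224 = 1.5111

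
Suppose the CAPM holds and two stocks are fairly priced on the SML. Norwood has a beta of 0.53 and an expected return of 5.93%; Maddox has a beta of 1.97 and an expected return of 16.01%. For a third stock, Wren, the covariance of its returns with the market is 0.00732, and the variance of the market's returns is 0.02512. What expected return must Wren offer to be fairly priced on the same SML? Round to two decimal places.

4.26%

MRP = (16.01% − 5.93%) / (1.97 − 0.53) = 7.0000%
R_f = 5.93% − 0.53 × 7.0000% = 2.2200%
β_Wren = Cov / Var(R_m) = 0.00732 / 0.02512 = 0.2914
E(R_Wren) = R_f + β × MRP = 2.2200% + 0.2914 × 7.0000% = 4.26%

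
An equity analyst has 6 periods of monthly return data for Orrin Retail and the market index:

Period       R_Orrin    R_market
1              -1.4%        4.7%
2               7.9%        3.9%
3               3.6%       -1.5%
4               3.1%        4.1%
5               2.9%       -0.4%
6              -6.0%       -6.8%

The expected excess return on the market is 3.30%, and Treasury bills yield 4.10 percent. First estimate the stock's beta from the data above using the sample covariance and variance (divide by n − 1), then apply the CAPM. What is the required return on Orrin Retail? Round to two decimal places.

Mean R_i = (-1.4 + 7.9 + 3.6 + 3.1 + 2.9 − 6.0) / 6 = 1.6833%
Mean R_m = (4.7 + 3.9 − 1.5 + 4.1 − 0.4 − 6.8) / 6 = 0.6667%
Σ(R_i − R̄_i)(R_m − R̄_m) = 64.4467  ⇒  Cov = 64.4467 / 5 = 12.8893
Σ(R_m − R̄_m)² = 100.0933  ⇒  Var(R_m) = 100.0933 / 5 = 20.0187
β = Cov / Var(R_m) = 12.8893 / 20.0187 = 0.6439
E(R) = R_f + β × MRP = 4.10% + 0.6439 × 3.30% = 6.22%

6.22%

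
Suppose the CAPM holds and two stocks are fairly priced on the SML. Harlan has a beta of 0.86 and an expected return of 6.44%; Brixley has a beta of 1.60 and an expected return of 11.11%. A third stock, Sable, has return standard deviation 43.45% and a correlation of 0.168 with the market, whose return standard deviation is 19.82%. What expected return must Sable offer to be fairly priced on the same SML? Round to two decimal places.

3.34%

MRP = (11.11% − 6.44%) / (1.60 − 0.86) = 6.3108%
R_f = 6.44% − 0.86 × 6.3108% = 1.0127%
β_Sable = ρ·σ_i/σ_m = 0.168 × 43.45 / 19.82 = 0.3683
E(R_Sable) = R_f + β × MRP = 1.0127% + 0.3683 × 6.3108% = 3.34%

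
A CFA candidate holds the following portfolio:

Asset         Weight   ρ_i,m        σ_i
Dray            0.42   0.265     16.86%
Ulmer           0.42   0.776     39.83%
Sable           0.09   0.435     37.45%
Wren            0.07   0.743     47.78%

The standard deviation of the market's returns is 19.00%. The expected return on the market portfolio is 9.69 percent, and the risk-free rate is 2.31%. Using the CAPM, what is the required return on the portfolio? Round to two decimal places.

β_Dray = 0.265 × 16.86% / 19.00% = 0.2352
β_Ulmer = 0.776 × 39.83% / 19.00% = 1.6267
β_Sable = 0.435 × 37.45% / 19.00% = 0.8574
β_Wren = 0.743 × 47.78% / 19.00% = 1.8684
β_P = Σ w_i β_i = 0.42×0.2352 + 0.42×1.6267 + 0.09×0.8574 + 0.07×1.8684 = 0.9900
MRP = 9.69% − 2.31% = 7.38%
E(R_P) = R_f + β_P × MRP = 2.31% + 0.9900 × 7.38% = 9.62%

9.62%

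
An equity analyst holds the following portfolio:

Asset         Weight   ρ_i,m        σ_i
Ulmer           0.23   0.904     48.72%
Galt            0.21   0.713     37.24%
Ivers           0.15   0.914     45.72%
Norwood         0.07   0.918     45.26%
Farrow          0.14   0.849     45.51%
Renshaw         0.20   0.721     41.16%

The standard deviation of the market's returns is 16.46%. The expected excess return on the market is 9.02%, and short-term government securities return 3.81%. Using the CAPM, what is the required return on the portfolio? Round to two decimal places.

β_Ulmer = 0.904 × 48.72% / 16.46% = 2.6758
β_Galt = 0.713 × 37.24% / 16.46% = 1.6131
β_Ivers = 0.914 × 45.72% / 16.46% = 2.5388
β_Norwood = 0.918 × 45.26% / 16.46% = 2.5242
β_Farrow = 0.849 × 45.51% / 16.46% = 2.3474
β_Renshaw = 0.721 × 41.16% / 16.46% = 1.8029
β_P = Σ w_i β_i = 0.23×2.6758 + 0.21×1.6131 + 0.15×2.5388 + 0.07×2.5242 + 0.14×2.3474 + 0.20×1.8029 = 2.2009
E(R_P) = R_f + β_P × MRP = 3.81% + 2.2009 × 9.02% = 23.66%

23.66%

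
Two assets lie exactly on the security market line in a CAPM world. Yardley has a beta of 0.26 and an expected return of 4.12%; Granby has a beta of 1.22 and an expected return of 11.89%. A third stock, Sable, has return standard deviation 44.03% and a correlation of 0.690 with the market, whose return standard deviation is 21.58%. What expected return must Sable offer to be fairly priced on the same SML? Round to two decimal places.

MRP = (11.89% − 4.12%) / (1.22 − 0.26) = 8.0938%
R_f = 4.12% − 0.26 × 8.0938% = 2.0156%
β_Sable = ρ·σ_i/σ_m = 0.690 × 44.03 / 21.58 = 1.4078
E(R_Sable) = R_f + β × MRP = 2.0156% + 1.4078 × 8.0938% = 13.41%

13.41%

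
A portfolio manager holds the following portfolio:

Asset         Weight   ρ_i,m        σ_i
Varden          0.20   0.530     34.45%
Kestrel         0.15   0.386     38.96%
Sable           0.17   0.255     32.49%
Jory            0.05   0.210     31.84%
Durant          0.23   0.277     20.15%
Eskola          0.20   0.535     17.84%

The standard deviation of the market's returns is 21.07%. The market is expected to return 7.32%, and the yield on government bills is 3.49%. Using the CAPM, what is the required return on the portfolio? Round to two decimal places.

β_Varden = 0.530 × 34.45% / 21.07% = 0.8666
β_Kestrel = 0.386 × 38.96% / 21.07% = 0.7137
β_Sable = 0.255 × 32.49% / 21.07% = 0.3932
β_Jory = 0.210 × 31.84% / 21.07% = 0.3173
β_Durant = 0.277 × 20.15% / 21.07% = 0.2649
β_Eskola = 0.535 × 17.84% / 21.07% = 0.4530
β_P = Σ w_i β_i = 0.20×0.8666 + 0.15×0.7137 + 0.17×0.3932 + 0.05×0.3173 + 0.23×0.2649 + 0.20×0.4530 = 0.5146
MRP = 7.32% − 3.49% = 3.83%
E(R_P) = R_f + β_P × MRP = 3.49% + 0.5146 × 3.83% = 5.46%

5.46%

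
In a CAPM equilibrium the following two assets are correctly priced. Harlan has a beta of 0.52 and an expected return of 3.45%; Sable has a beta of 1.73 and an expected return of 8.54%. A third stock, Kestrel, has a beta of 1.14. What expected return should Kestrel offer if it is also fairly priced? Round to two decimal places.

MRP (SML slope) = (8.54% − 3.45%) / (1.73 − 0.52) = 5.09% / 1.21 = 4.2066%
R_f (intercept) = 3.45% − 0.52 × 4.2066% = 1.2626%
E(R_Kestrel) = R_f + β × MRP = 1.2626% + 1.14 × 4.2066% = 6.06%

6.06%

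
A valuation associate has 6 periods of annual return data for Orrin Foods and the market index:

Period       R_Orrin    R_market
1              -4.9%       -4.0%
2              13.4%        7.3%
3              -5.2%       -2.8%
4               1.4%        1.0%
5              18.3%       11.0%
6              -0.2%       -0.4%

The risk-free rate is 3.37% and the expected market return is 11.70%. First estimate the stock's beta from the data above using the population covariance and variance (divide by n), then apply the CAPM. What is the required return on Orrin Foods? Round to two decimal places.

Mean R_i = (-4.9 + 13.4 − 5.2 + 1.4 + 18.3 − 0.2) / 6 = 3.8000%
Mean R_m = (-4.0 + 7.3 − 2.8 + 1.0 + 11.0 − 0.4) / 6 = 2.0167%
Σ(R_i − R̄_i)(R_m − R̄_m) = 288.7800  ⇒  Cov = 288.7800 / 6 = 48.1300
Σ(R_m − R̄_m)² = 174.8883  ⇒  Var(R_m) = 174.8883 / 6 = 29.1481
β = Cov / Var(R_m) = 48.1300 / 29.1481 = 1.6512
MRP = 11.70% − 3.37% = 8.33%
E(R) = R_f + β × MRP = 3.37% + 1.6512 × 8.33% = 17.12%

17.12%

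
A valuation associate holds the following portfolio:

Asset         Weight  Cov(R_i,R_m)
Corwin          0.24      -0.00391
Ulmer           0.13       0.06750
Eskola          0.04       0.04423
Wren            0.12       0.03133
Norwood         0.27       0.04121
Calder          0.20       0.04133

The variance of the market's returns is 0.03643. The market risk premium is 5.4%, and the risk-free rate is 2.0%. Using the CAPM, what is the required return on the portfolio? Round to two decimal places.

6.86%

β_Corwin = -0.00391 / 0.03643 = -0.1073
β_Ulmer = 0.06750 / 0.03643 = 1.8529
β_Eskola = 0.04423 / 0.03643 = 1.2141
β_Wren = 0.03133 / 0.03643 = 0.8600
β_Norwood = 0.04121 / 0.03643 = 1.1312
β_Calder = 0.04133 / 0.03643 = 1.1345
β_P = Σ w_i β_i = 0.24×-0.1073 + 0.13×1.8529 + 0.04×1.2141 + 0.12×0.8600 + 0.27×1.1312 + 0.20×1.1345 = 0.8992
E(R_P) = R_f + β_P × MRP = 2.0% + 0.8992 × 5.4% = 6.86%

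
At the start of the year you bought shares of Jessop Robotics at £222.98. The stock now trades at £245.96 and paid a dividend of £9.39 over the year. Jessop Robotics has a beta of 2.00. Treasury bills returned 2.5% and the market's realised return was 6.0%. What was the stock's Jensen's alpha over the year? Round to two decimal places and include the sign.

Realised HPR = (P1 + D1 − P0) / P0 = (245.96 + 9.39 − 222.98) / 222.98 = 32.37 / 222.98 = 14.5170%
MRP = 6.0% − 2.5% = 3.50%
CAPM required = R_f + β·MRP = 2.5% + 2.00 × 3.5% = 9.5000%
α = realised − required = 14.5170% − 9.5000% = +5.02%

+5.02%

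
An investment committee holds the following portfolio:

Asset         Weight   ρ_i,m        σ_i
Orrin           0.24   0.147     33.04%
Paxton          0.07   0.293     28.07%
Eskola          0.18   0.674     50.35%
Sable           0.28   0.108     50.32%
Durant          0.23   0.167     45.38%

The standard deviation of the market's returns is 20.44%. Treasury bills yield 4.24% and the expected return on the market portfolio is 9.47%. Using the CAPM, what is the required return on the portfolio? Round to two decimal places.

7.08%

β_Orrin = 0.147 × 33.04% / 20.44% = 0.2376
β_Paxton = 0.293 × 28.07% / 20.44% = 0.4024
β_Eskola = 0.674 × 50.35% / 20.44% = 1.6603
β_Sable = 0.108 × 50.32% / 20.44% = 0.2659
β_Durant = 0.167 × 45.38% / 20.44% = 0.3708
β_P = Σ w_i β_i = 0.24×0.2376 + 0.07×0.4024 + 0.18×1.6603 + 0.28×0.2659 + 0.23×0.3708 = 0.5438
MRP = 9.47% − 4.24% = 5.23%
E(R_P) = R_f + β_P × MRP = 4.24% + 0.5438 × 5.23% = 7.08%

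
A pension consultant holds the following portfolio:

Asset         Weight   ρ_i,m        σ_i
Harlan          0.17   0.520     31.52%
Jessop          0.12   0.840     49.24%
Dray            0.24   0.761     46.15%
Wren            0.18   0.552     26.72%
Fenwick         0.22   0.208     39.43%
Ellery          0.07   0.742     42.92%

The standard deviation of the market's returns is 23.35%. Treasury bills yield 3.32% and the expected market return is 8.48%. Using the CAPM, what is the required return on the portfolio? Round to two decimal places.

β_Harlan = 0.520 × 31.52% / 23.35% = 0.7019
β_Jessop = 0.840 × 49.24% / 23.35% = 1.7714
β_Dray = 0.761 × 46.15% / 23.35% = 1.5041
β_Wren = 0.552 × 26.72% / 23.35% = 0.6317
β_Fenwick = 0.208 × 39.43% / 23.35% = 0.3512
β_Ellery = 0.742 × 42.92% / 23.35% = 1.3639
β_P = Σ w_i β_i = 0.17×0.7019 + 0.12×1.7714 + 0.24×1.5041 + 0.18×0.6317 + 0.22×0.3512 + 0.07×1.3639 = 0.9793
MRP = 8.48% − 3.32% = 5.16%
E(R_P) = R_f + β_P × MRP = 3.32% + 0.9793 × 5.16% = 8.37%

8.37%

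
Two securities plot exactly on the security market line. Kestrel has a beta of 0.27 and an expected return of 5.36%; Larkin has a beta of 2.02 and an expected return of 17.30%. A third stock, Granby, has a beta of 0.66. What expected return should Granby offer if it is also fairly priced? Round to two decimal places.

8.02%

MRP (SML slope) = (17.30% − 5.36%) / (2.02 − 0.27) = 11.94% / 1.75 = 6.8229%
R_f (intercept) = 5.36% − 0.27 × 6.8229% = 3.5178%
E(R_Granby) = R_f + β × MRP = 3.5178% + 0.66 × 6.8229% = 8.02%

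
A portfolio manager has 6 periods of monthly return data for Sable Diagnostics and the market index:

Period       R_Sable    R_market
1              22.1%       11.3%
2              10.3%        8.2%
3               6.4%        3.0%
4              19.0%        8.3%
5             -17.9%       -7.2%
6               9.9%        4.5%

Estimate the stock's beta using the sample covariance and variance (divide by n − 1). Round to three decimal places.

Mean R_i = (22.1 + 10.3 + 6.4 + 19.0 − 17.9 + 9.9) / 6 = 8.3000%
Mean R_m = (11.3 + 8.2 + 3.0 + 8.3 − 7.2 + 4.5) / 6 = 4.6833%
Σ(R_i − R̄_i)(R_m − R̄_m) = 451.2900  ⇒  Cov = 451.2900 / 5 = 90.2580
Σ(R_m − R̄_m)² = 213.3083  ⇒  Var(R_m) = 213.3083 / 5 = 42.6617
β = Cov / Var(R_m) = 90.2580 / 42.6617 = 2.1157

2.116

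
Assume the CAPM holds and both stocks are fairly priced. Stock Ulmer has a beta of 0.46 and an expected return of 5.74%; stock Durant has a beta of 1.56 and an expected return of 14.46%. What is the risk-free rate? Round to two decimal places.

2.09%

Both satisfy E(R) = R_f + β·MRP, so the slope of the SML is
MRP = (14.46% − 5.74%) / (1.56 − 0.46) = 8.72% / 1.10 = 7.9273%
R_f = E(R_Ulmer) − β_Ulmer·MRP = 5.74% − 0.46 × 7.9273% = 2.0934%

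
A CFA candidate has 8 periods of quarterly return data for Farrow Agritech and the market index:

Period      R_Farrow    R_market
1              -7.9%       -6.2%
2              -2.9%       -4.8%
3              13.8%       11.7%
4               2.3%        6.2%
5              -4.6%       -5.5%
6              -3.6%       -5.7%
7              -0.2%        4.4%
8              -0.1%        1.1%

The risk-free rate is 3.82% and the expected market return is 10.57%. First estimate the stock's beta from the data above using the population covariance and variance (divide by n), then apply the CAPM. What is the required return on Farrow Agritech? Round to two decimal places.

9.81%

Mean R_i = (-7.9 − 2.9 + 13.8 + 2.3 − 4.6 − 3.6 − 0.2 − 0.1) / 8 = -0.4000%
Mean R_m = (-6.2 − 4.8 + 11.7 + 6.2 − 5.5 − 5.7 + 4.4 + 1.1) / 8 = 0.1500%
Σ(R_i − R̄_i)(R_m − R̄_m) = 283.9300  ⇒  Cov = 283.9300 / 8 = 35.4913
Σ(R_m − R̄_m)² = 319.9400  ⇒  Var(R_m) = 319.9400 / 8 = 39.9925
β = Cov / Var(R_m) = 35.4913 / 39.9925 = 0.8874
MRP = 10.57% − 3.82% = 6.75%
E(R) = R_f + β × MRP = 3.82% + 0.8874 × 6.75% = 9.81%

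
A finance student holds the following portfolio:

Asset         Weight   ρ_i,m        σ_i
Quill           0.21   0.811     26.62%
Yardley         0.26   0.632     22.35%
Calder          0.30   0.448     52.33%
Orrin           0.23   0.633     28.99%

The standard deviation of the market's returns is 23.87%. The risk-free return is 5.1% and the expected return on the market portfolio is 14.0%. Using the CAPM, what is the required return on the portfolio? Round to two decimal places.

β_Quill = 0.811 × 26.62% / 23.87% = 0.9044
β_Yardley = 0.632 × 22.35% / 23.87% = 0.5918
β_Calder = 0.448 × 52.33% / 23.87% = 0.9821
β_Orrin = 0.633 × 28.99% / 23.87% = 0.7688
β_P = Σ w_i β_i = 0.21×0.9044 + 0.26×0.5918 + 0.30×0.9821 + 0.23×0.7688 = 0.8152
MRP = 14.0% − 5.1% = 8.90%
E(R_P) = R_f + β_P × MRP = 5.1% + 0.8152 × 8.9% = 12.36%

12.36%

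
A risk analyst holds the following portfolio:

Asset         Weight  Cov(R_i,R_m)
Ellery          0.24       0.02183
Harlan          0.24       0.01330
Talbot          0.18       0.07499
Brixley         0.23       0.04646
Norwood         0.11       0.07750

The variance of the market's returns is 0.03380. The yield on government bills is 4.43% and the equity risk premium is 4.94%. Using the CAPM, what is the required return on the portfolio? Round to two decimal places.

β_Ellery = 0.02183 / 0.03380 = 0.6459
β_Harlan = 0.01330 / 0.03380 = 0.3935
β_Talbot = 0.07499 / 0.03380 = 2.2186
β_Brixley = 0.04646 / 0.03380 = 1.3746
β_Norwood = 0.07750 / 0.03380 = 2.2929
β_P = Σ w_i β_i = 0.24×0.6459 + 0.24×0.3935 + 0.18×2.2186 + 0.23×1.3746 + 0.11×2.2929 = 1.2172
E(R_P) = R_f + β_P × MRP = 4.43% + 1.2172 × 4.94% = 10.44%

10.44%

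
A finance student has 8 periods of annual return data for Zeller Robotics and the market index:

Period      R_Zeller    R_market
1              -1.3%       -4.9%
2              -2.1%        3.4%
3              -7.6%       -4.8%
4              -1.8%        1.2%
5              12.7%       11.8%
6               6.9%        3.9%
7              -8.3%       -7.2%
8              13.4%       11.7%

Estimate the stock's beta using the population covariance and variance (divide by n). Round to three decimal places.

Mean R_i = (-1.3 − 2.1 − 7.6 − 1.8 + 12.7 + 6.9 − 8.3 + 13.4) / 8 = 1.4875%
Mean R_m = (-4.9 + 3.4 − 4.8 + 1.2 + 11.8 + 3.9 − 7.2 + 11.7) / 8 = 1.8875%
Σ(R_i − R̄_i)(R_m − R̄_m) = 404.3988  ⇒  Cov = 404.3988 / 8 = 50.5499
Σ(R_m − R̄_m)² = 374.7288  ⇒  Var(R_m) = 374.7288 / 8 = 46.8411
β = Cov / Var(R_m) = 50.5499 / 46.8411 = 1.0792

1.079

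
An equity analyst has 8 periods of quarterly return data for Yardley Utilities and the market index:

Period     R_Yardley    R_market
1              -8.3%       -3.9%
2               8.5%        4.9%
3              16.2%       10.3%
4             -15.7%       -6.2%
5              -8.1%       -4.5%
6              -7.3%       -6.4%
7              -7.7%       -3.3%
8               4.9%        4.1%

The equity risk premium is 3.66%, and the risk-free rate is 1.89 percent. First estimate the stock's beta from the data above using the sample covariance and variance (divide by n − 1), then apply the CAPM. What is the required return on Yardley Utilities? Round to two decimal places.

8.08%

Mean R_i = (-8.3 + 8.5 + 16.2 − 15.7 − 8.1 − 7.3 − 7.7 + 4.9) / 8 = -2.1875%
Mean R_m = (-3.9 + 4.9 + 10.3 − 6.2 − 4.5 − 6.4 − 3.3 + 4.1) / 8 = -0.6250%
Σ(R_i − R̄_i)(R_m − R̄_m) = 455.9525  ⇒  Cov = 455.9525 / 7 = 65.1361
Σ(R_m − R̄_m)² = 269.5350  ⇒  Var(R_m) = 269.5350 / 7 = 38.5050
β = Cov / Var(R_m) = 65.1361 / 38.5050 = 1.6916
E(R) = R_f + β × MRP = 1.89% + 1.6916 × 3.66% = 8.08%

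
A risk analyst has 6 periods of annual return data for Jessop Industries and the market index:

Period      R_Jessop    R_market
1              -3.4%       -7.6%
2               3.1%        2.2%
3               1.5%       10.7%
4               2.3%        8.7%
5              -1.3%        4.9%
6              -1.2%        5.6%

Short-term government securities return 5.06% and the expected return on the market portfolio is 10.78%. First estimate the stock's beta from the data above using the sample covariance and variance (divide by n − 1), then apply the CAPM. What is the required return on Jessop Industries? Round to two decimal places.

Mean R_i = (-3.4 + 3.1 + 1.5 + 2.3 − 1.3 − 1.2) / 6 = 0.1667%
Mean R_m = (-7.6 + 2.2 + 10.7 + 8.7 + 4.9 + 5.6) / 6 = 4.0833%
Σ(R_i − R̄_i)(R_m − R̄_m) = 51.5467  ⇒  Cov = 51.5467 / 5 = 10.3093
Σ(R_m − R̄_m)² = 208.1083  ⇒  Var(R_m) = 208.1083 / 5 = 41.6217
β = Cov / Var(R_m) = 10.3093 / 41.6217 = 0.2477
MRP = 10.78% − 5.06% = 5.72%
E(R) = R_f + β × MRP = 5.06% + 0.2477 × 5.72% = 6.48%

6.48%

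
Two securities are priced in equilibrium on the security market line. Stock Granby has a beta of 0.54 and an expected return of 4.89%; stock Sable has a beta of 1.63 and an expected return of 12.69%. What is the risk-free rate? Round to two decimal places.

1.03%

Both satisfy E(R) = R_f + β·MRP, so the slope of the SML is
MRP = (12.69% − 4.89%) / (1.63 − 0.54) = 7.80% / 1.09 = 7.1560%
R_f = E(R_Granby) − β_Granby·MRP = 4.89% − 0.54 × 7.1560% = 1.0258%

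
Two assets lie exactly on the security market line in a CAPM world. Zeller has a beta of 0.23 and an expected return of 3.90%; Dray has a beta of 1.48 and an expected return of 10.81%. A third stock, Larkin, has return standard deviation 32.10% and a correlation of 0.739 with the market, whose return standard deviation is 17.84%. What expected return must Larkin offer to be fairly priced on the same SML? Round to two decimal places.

9.98%

MRP = (10.81% − 3.90%) / (1.48 − 0.23) = 5.5280%
R_f = 3.90% − 0.23 × 5.5280% = 2.6286%
β_Larkin = ρ·σ_i/σ_m = 0.739 × 32.10 / 17.84 = 1.3297
E(R_Larkin) = R_f + β × MRP = 2.6286% + 1.3297 × 5.5280% = 9.98%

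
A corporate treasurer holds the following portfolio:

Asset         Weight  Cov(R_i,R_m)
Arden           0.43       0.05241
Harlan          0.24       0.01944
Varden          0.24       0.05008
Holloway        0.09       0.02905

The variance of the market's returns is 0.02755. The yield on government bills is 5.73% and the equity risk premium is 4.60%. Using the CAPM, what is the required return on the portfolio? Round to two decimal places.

12.72%

β_Arden = 0.05241 / 0.02755 = 1.9024
β_Harlan = 0.01944 / 0.02755 = 0.7056
β_Varden = 0.05008 / 0.02755 = 1.8178
β_Holloway = 0.02905 / 0.02755 = 1.0544
β_P = Σ w_i β_i = 0.43×1.9024 + 0.24×0.7056 + 0.24×1.8178 + 0.09×1.0544 = 1.5185
E(R_P) = R_f + β_P × MRP = 5.73% + 1.5185 × 4.60% = 12.72%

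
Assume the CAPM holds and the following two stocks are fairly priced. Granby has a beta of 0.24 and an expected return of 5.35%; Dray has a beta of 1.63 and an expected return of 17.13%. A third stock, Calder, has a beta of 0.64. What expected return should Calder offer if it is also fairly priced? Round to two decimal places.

MRP (SML slope) = (17.13% − 5.35%) / (1.63 − 0.24) = 11.78% / 1.39 = 8.4748%
R_f (intercept) = 5.35% − 0.24 × 8.4748% = 3.3160%
E(R_Calder) = R_f + β × MRP = 3.3160% + 0.64 × 8.4748% = 8.74%

8.74%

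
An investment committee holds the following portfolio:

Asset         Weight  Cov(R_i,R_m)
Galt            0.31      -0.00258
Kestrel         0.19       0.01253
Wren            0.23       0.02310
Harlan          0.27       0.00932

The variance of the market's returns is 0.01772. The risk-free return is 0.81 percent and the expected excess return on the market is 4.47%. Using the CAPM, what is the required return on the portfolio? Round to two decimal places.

3.18%

β_Galt = -0.00258 / 0.01772 = -0.1456
β_Kestrel = 0.01253 / 0.01772 = 0.7071
β_Wren = 0.02310 / 0.01772 = 1.3036
β_Harlan = 0.00932 / 0.01772 = 0.5260
β_P = Σ w_i β_i = 0.31×-0.1456 + 0.19×0.7071 + 0.23×1.3036 + 0.27×0.5260 = 0.5311
E(R_P) = R_f + β_P × MRP = 0.81% + 0.5311 × 4.47% = 3.18%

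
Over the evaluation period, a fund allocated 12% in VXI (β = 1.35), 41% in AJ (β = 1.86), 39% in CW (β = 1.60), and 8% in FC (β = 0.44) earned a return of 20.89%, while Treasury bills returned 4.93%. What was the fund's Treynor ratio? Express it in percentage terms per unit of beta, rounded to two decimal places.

10.08%

β_P = 0.12×1.35 + 0.41×1.86 + 0.39×1.60 + 0.08×0.44 = 1.5838
Treynor = (R_P − R_f) / β_P = (20.89% − 4.93%) / 1.5838 = 15.96% / 1.5838 = 10.08%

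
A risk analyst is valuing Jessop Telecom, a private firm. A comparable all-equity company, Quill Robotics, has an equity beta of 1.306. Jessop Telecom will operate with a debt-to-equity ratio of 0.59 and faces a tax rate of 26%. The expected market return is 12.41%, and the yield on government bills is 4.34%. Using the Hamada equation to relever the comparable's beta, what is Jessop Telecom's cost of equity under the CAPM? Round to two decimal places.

19.48%

β_L = β_U × [1 + (1 − t)(D/E)] = 1.306 × [1 + (1 − 0.26) × 0.59]
    = 1.306 × [1 + 0.74 × 0.59] = 1.306 × 1.4366 = 1.8762
MRP = 12.41% − 4.34% = 8.07%
E(R) = R_f + β_L × MRP = 4.34% + 1.8762 × 8.07% = 19.48%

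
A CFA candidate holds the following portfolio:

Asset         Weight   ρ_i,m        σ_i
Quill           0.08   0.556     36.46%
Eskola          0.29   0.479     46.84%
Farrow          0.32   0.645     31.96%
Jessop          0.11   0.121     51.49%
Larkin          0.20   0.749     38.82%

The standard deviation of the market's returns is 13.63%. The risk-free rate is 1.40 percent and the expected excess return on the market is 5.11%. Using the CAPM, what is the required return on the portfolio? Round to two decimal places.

β_Quill = 0.556 × 36.46% / 13.63% = 1.4873
β_Eskola = 0.479 × 46.84% / 13.63% = 1.6461
β_Farrow = 0.645 × 31.96% / 13.63% = 1.5124
β_Jessop = 0.121 × 51.49% / 13.63% = 0.4571
β_Larkin = 0.749 × 38.82% / 13.63% = 2.1332
β_P = Σ w_i β_i = 0.08×1.4873 + 0.29×1.6461 + 0.32×1.5124 + 0.11×0.4571 + 0.20×2.1332 = 1.5572
E(R_P) = R_f + β_P × MRP = 1.40% + 1.5572 × 5.11% = 9.36%

9.36%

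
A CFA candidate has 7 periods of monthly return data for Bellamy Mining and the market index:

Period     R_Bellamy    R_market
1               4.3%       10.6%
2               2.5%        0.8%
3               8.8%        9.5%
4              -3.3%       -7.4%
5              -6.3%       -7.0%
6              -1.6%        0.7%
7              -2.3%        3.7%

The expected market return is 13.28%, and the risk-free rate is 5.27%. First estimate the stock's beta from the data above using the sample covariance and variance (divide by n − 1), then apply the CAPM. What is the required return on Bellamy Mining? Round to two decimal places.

Mean R_i = (4.3 + 2.5 + 8.8 − 3.3 − 6.3 − 1.6 − 2.3) / 7 = 0.3000%
Mean R_m = (10.6 + 0.8 + 9.5 − 7.4 − 7.0 + 0.7 + 3.7) / 7 = 1.5571%
Σ(R_i − R̄_i)(R_m − R̄_m) = 186.8000  ⇒  Cov = 186.8000 / 6 = 31.1333
Σ(R_m − R̄_m)² = 304.2171  ⇒  Var(R_m) = 304.2171 / 6 = 50.7029
β = Cov / Var(R_m) = 31.1333 / 50.7029 = 0.6140
MRP = 13.28% − 5.27% = 8.01%
E(R) = R_f + β × MRP = 5.27% + 0.6140 × 8.01% = 10.19%

10.19%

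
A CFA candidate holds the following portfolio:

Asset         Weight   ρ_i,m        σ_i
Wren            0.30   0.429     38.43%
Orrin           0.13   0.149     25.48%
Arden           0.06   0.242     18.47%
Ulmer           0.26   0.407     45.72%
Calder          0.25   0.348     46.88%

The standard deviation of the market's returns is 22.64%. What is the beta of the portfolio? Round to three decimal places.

β_Wren = 0.429 × 38.43% / 22.64% = 0.7282
β_Orrin = 0.149 × 25.48% / 22.64% = 0.1677
β_Arden = 0.242 × 18.47% / 22.64% = 0.1974
β_Ulmer = 0.407 × 45.72% / 22.64% = 0.8219
β_Calder = 0.348 × 46.88% / 22.64% = 0.7206
β_P = Σ w_i β_i = 0.30×0.7282 + 0.13×0.1677 + 0.06×0.1974 + 0.26×0.8219 + 0.25×0.7206 = 0.6459

0.646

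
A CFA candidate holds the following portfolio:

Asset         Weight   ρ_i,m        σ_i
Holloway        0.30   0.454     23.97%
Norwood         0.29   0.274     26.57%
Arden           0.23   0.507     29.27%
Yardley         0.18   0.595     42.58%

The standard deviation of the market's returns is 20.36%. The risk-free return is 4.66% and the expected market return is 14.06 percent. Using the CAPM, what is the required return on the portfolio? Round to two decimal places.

10.82%

β_Holloway = 0.454 × 23.97% / 20.36% = 0.5345
β_Norwood = 0.274 × 26.57% / 20.36% = 0.3576
β_Arden = 0.507 × 29.27% / 20.36% = 0.7289
β_Yardley = 0.595 × 42.58% / 20.36% = 1.2444
β_P = Σ w_i β_i = 0.30×0.5345 + 0.29×0.3576 + 0.23×0.7289 + 0.18×1.2444 = 0.6557
MRP = 14.06% − 4.66% = 9.40%
E(R_P) = R_f + β_P × MRP = 4.66% + 0.6557 × 9.40% = 10.82%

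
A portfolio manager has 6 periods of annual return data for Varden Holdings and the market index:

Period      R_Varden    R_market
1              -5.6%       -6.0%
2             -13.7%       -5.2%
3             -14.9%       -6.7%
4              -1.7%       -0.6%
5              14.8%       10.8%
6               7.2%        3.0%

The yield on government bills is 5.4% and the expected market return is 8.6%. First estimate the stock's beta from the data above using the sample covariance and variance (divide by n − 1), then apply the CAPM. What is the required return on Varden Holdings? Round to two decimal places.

Mean R_i = (-5.6 − 13.7 − 14.9 − 1.7 + 14.8 + 7.2) / 6 = -2.3167%
Mean R_m = (-6.0 − 5.2 − 6.7 − 0.6 + 10.8 + 3.0) / 6 = -0.7833%
Σ(R_i − R̄_i)(R_m − R̄_m) = 376.2417  ⇒  Cov = 376.2417 / 5 = 75.2483
Σ(R_m − R̄_m)² = 230.2483  ⇒  Var(R_m) = 230.2483 / 5 = 46.0497
β = Cov / Var(R_m) = 75.2483 / 46.0497 = 1.6341
MRP = 8.6% − 5.4% = 3.20%
E(R) = R_f + β × MRP = 5.4% + 1.6341 × 3.2% = 10.63%

10.63%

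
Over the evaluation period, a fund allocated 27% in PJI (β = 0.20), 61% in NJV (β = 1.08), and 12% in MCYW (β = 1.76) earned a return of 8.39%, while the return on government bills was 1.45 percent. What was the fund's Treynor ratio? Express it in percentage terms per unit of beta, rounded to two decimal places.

7.51%

β_P = 0.27×0.20 + 0.61×1.08 + 0.12×1.76 = 0.9240
Treynor = (R_P − R_f) / β_P = (8.39% − 1.45%) / 0.9240 = 6.94% / 0.9240 = 7.51%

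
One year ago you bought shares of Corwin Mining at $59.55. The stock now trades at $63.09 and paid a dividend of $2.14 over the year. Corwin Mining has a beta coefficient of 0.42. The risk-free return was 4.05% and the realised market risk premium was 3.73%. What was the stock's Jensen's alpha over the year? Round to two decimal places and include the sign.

Realised HPR = (P1 + D1 − P0) / P0 = (63.09 + 2.14 − 59.55) / 59.55 = 5.68 / 59.55 = 9.5382%
CAPM required = R_f + β·MRP = 4.05% + 0.42 × 3.73% = 5.6166%
α = realised − required = 9.5382% − 5.6166% = +3.92%

+3.92%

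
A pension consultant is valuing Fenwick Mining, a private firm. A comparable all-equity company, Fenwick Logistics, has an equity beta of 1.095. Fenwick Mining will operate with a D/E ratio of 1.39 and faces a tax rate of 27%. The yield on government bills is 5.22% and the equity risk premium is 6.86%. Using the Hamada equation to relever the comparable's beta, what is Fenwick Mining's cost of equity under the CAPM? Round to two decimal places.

β_L = β_U × [1 + (1 − t)(D/E)] = 1.095 × [1 + (1 − 0.27) × 1.39]
    = 1.095 × [1 + 0.73 × 1.39] = 1.095 × 2.0147 = 2.2061
E(R) = R_f + β_L × MRP = 5.22% + 2.2061 × 6.86% = 20.35%

20.35%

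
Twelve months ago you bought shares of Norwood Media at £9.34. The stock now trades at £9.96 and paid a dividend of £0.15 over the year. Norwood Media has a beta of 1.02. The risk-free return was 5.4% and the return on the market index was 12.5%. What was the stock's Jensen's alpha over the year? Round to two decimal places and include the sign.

Realised HPR = (P1 + D1 − P0) / P0 = (9.96 + 0.15 − 9.34) / 9.34 = 0.77 / 9.34 = 8.2441%
MRP = 12.5% − 5.4% = 7.10%
CAPM required = R_f + β·MRP = 5.4% + 1.02 × 7.1% = 12.6420%
α = realised − required = 8.2441% − 12.6420% = -4.40%

-4.40%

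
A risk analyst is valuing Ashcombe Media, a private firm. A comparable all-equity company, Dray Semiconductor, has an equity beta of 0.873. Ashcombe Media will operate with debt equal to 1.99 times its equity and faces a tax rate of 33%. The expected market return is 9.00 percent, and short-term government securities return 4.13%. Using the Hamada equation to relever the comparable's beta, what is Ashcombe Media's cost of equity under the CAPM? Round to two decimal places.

14.05%

β_L = β_U × [1 + (1 − t)(D/E)] = 0.873 × [1 + (1 − 0.33) × 1.99]
    = 0.873 × [1 + 0.67 × 1.99] = 0.873 × 2.3333 = 2.0370
MRP = 9.00% − 4.13% = 4.87%
E(R) = R_f + β_L × MRP = 4.13% + 2.0370 × 4.87% = 14.05%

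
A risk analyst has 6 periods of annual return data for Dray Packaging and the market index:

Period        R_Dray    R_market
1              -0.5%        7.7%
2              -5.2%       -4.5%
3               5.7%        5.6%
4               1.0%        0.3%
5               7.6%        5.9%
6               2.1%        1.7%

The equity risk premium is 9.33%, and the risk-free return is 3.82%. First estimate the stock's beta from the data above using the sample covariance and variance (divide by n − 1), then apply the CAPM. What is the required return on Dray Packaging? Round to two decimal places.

10.25%

Mean R_i = (-0.5 − 5.2 + 5.7 + 1.0 + 7.6 + 2.1) / 6 = 1.7833%
Mean R_m = (7.7 − 4.5 + 5.6 + 0.3 + 5.9 + 1.7) / 6 = 2.7833%
Σ(R_i − R̄_i)(R_m − R̄_m) = 70.3983  ⇒  Cov = 70.3983 / 5 = 14.0797
Σ(R_m − R̄_m)² = 102.2083  ⇒  Var(R_m) = 102.2083 / 5 = 20.4417
β = Cov / Var(R_m) = 14.0797 / 20.4417 = 0.6888
E(R) = R_f + β × MRP = 3.82% + 0.6888 × 9.33% = 10.25%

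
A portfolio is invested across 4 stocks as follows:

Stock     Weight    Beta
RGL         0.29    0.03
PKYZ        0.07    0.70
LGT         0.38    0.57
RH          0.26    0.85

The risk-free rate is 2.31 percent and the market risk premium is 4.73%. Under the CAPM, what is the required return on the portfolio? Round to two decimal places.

β_P = Σ w_i β_i = 0.29×0.03 + 0.07×0.70 + 0.38×0.57 + 0.26×0.85 = 0.4953
E(R_P) = R_f + β_P × MRP = 2.31% + 0.4953 × 4.73% = 4.65%

4.65%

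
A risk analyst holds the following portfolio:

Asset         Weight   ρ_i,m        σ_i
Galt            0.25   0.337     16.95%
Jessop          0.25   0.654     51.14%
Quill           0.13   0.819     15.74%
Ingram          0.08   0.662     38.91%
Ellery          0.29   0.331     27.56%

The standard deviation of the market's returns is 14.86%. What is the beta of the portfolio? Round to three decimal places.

β_Galt = 0.337 × 16.95% / 14.86% = 0.3844
β_Jessop = 0.654 × 51.14% / 14.86% = 2.2507
β_Quill = 0.819 × 15.74% / 14.86% = 0.8675
β_Ingram = 0.662 × 38.91% / 14.86% = 1.7334
β_Ellery = 0.331 × 27.56% / 14.86% = 0.6139
β_P = Σ w_i β_i = 0.25×0.3844 + 0.25×2.2507 + 0.13×0.8675 + 0.08×1.7334 + 0.29×0.6139 = 1.0883

1.088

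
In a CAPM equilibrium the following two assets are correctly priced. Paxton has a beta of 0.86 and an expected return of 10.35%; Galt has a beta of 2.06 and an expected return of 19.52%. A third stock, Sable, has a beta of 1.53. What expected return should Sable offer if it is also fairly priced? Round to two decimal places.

15.47%

MRP (SML slope) = (19.52% − 10.35%) / (2.06 − 0.86) = 9.17% / 1.20 = 7.6417%
R_f (intercept) = 10.35% − 0.86 × 7.6417% = 3.7781%
E(R_Sable) = R_f + β × MRP = 3.7781% + 1.53 × 7.6417% = 15.47%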